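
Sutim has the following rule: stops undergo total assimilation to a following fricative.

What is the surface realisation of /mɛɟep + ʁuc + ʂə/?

[mɛɟeʁʁuʂʂə]

/p/ is the segment targeted by the rule; it sits immediately before /ʁ/, so it assimilates completely and surfaces as [ʁ].
At the second juncture, /c/ likewise becomes [ʂ] adjacent to /ʂ/.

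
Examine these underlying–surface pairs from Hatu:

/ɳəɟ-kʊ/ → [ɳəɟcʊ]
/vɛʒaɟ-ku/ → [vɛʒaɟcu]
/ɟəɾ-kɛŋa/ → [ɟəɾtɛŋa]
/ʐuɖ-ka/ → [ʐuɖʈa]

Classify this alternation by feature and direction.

progressive place assimilation

Comparing underlying and surface forms, /k/ → [c] is the alternation; the neighbouring /ɟ/ is constant.
/k/ is velar while /ɟ/ is palatal; the output [c] is palatal, matching the trigger — so the feature that spreads is place.
Manner and voice are unchanged, so the assimilation is partial, not total.
The other alternating forms pattern the same way: /k/ → [t] after /ɾ/ (velar → alveolar, matching alveolar); /k/ → [ʈ] after /ɖ/ (velar → retroflex, matching retroflex) — only place changes, and always toward the preceding segment.
Since the segment that changes follows the conditioning segment, the assimilation is progressive.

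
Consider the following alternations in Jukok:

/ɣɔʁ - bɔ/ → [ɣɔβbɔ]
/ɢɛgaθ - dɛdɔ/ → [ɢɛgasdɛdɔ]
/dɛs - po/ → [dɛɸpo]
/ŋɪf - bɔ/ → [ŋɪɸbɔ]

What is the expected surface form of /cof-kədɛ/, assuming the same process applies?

The data show regressive place assimilation: /ʁ/ → [β] before /b/; /θ/ → [s] before /d/; /s/ → [ɸ] before /p/; /f/ → [ɸ] before /b/. In each pair only place changes, matching the following consonant, while manner and voice stay constant.
The rule targets /f/ (voiceless labiodental fricative), which sits before the trigger /k/ (velar).
Changing only its place to velar gives [x] — the voiceless velar fricative.

[coxkədɛ]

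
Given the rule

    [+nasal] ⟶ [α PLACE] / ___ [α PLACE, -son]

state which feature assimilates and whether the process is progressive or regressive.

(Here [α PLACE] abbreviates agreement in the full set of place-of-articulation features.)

The rule copies the place features (abbreviated [PLACE]) from the environment onto the target, so the assimilating feature is place.
Since the environment is written after the underscore, the trigger follows the target; the direction is regressive.

regressive place assimilation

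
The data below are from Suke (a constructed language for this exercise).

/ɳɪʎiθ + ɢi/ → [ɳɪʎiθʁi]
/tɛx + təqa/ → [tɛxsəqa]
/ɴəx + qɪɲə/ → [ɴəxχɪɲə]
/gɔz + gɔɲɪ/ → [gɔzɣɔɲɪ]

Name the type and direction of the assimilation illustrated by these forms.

progressive manner assimilation

Underlying /ɢ/ is realised as [ʁ] next to /θ/; /θ/ itself does not change.
/ɢ/ is a stop while /θ/ is a fricative; the output [ʁ] is a fricative, matching the trigger — so the feature that spreads is manner.
Place and voice are unchanged, so the assimilation is partial, not total.
The same holds elsewhere in the data: /t/ → [s] after /x/ (stop → fricative, matching a fricative); /q/ → [χ] after /x/ (stop → fricative, matching a fricative); /g/ → [ɣ] after /z/ (stop → fricative, matching a fricative) — only manner changes, and always toward the preceding segment.
The trigger is the preceding segment, so the direction is progressive (perseverative).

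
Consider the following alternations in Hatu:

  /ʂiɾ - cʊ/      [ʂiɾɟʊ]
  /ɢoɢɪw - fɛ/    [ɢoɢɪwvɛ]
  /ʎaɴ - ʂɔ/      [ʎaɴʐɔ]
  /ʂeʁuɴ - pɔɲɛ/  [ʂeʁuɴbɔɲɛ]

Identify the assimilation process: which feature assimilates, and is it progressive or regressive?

progressive voicing assimilation

Comparing underlying and surface forms, /c/ → [ɟ] is the alternation; the neighbouring /ɾ/ is constant.
/c/ is voiceless while /ɾ/ is voiced; the output [ɟ] is voiced, matching the trigger — so the feature that spreads is voicing.
Place and manner are unchanged, so the assimilation is partial, not total.
The same holds elsewhere in the data: /f/ → [v] after /w/ (voiceless → voiced, matching voiced); /ʂ/ → [ʐ] after /ɴ/ (voiceless → voiced, matching voiced); /p/ → [b] after /ɴ/ (voiceless → voiced, matching voiced) — only voicing changes, and always toward the preceding segment.
The trigger is the preceding segment, so the direction is progressive (perseverative).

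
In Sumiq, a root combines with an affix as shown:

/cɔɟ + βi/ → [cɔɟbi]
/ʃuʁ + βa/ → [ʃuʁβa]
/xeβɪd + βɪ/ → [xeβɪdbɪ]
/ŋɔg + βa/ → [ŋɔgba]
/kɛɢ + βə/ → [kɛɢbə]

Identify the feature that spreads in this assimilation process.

manner

Underlying /β/ is realised as [b] next to /ɟ/; /ɟ/ itself does not change.
The change fricative → stop matches the manner of the preceding /ɟ/, identifying this as manner assimilation.
The other alternating forms pattern the same way: /β/ → [b] after /d/ (fricative → stop, matching a stop); /β/ → [b] after /g/ (fricative → stop, matching a stop); /β/ → [b] after /ɢ/ (fricative → stop, matching a stop) — only manner changes, and always toward the preceding segment.
No alternation appears in [ʃuʁβa]: there the adjacent consonants already agree in manner (/β/ and /ʁ/ are both fricatives), so this form is consistent with the same rule.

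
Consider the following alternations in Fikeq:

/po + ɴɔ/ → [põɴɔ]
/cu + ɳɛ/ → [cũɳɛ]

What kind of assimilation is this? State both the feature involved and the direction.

The vowel /o/ surfaces as nasalised [õ] next to the following nasal /ɴ/ — it has acquired the [+nasal] feature of its neighbour.
Likewise in the remaining data: /u/ → [ũ] before /ɳ/ — each time a vowel is nasalised next to a following nasal.
Because the conditioning nasal is to the right of the vowel that changes, the process is regressive (anticipatory).

regressive nasality assimilation (vowel nasalisation)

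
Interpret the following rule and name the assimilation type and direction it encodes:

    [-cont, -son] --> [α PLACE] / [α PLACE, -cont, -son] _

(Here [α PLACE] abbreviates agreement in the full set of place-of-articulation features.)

progressive place assimilation

The rule copies the place features (abbreviated [PLACE]) from the environment onto the target, so the assimilating feature is place.
Since the environment is written before the underscore, the trigger precedes the target; the direction is progressive.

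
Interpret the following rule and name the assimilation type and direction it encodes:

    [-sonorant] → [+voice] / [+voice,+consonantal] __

The structural change is [+voice], and the conditioning segment [+voice,+consonantal] (a voiced consonant) is itself voiced, so the target comes to share the voicing of its neighbour — voicing assimilation.
Since the environment is written before the underscore, the trigger precedes the target; the direction is progressive.

progressive voicing assimilation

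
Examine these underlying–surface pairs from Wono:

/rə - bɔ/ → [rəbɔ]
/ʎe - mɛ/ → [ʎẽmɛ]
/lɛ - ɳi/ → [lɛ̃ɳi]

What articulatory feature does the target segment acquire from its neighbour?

The vowel /e/ surfaces as nasalised [ẽ] next to the following nasal /m/ — it has acquired the [+nasal] feature of its neighbour.
Likewise in the remaining data: /ɛ/ → [ɛ̃] before /ɳ/ — each time a vowel is nasalised next to a following nasal.
No change occurs in [rəbɔ] because the vowel at the boundary is adjacent to an oral consonant, not a nasal (/ə/ next to /b/).

nasality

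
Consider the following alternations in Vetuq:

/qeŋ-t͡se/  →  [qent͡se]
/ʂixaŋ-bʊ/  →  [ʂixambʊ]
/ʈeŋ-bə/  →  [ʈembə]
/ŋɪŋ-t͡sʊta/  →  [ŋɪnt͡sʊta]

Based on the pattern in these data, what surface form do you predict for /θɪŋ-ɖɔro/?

The data show regressive place assimilation: /ŋ/ → [n] before /t͡s/; /ŋ/ → [m] before /b/. In each pair only place changes, matching the following consonant, while manner and voice stay constant.
The rule targets /ŋ/ (voiced velar nasal), which sits before the trigger /ɖ/ (retroflex).
The voiced retroflex nasal is [ɳ], so /ŋ/ → [ɳ].

[θɪɳɖɔro]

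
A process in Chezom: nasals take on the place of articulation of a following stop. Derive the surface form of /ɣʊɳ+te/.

The rule targets /ɳ/ (voiced retroflex nasal), which sits before the trigger /t/ (alveolar).
Changing only its place to alveolar gives [n] — the voiced alveolar nasal.

[ɣʊnte]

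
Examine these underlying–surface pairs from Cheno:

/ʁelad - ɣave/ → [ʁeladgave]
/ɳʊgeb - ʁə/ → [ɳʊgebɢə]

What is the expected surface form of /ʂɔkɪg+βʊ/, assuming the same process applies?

The data show progressive manner assimilation: /ɣ/ → [g] after /d/; /ʁ/ → [ɢ] after /b/. In each pair only manner changes, matching the preceding consonant, while place and voice stay constant.
/β/ is a voiced bilabial fricative. The preceding trigger /g/ is a stop, so /β/ must become a stop as well.
The voiced bilabial stop is [b], so /β/ → [b].

[ʂɔkɪgbʊ]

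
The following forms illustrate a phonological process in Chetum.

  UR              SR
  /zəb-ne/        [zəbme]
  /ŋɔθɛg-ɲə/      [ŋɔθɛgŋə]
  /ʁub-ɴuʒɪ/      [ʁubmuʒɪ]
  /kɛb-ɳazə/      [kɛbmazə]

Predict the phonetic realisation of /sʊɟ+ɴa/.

The data show progressive place assimilation: /n/ → [m] after /b/; /ɲ/ → [ŋ] after /g/; /ɴ/ → [m] after /b/; /ɳ/ → [m] after /b/. In each pair only place changes, matching the preceding consonant, while manner and voice stay constant.
The rule targets /ɴ/ (voiced uvular nasal), which sits after the trigger /ɟ/ (palatal).
The voiced palatal nasal is [ɲ], so /ɴ/ → [ɲ].

[sʊɟɲa]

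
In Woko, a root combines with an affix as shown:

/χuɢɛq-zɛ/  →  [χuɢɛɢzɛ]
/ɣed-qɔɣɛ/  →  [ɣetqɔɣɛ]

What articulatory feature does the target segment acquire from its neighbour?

voicing

Underlying /q/ is realised as [ɢ] next to /z/; /z/ itself does not change.
/q/ is voiceless while /z/ is voiced; the output [ɢ] is voiced, matching the trigger — so the feature that spreads is voicing.
The same holds elsewhere in the data: /d/ → [t] before /q/ (voiced → voiceless, matching voiceless) — only voicing changes, and always toward the following segment.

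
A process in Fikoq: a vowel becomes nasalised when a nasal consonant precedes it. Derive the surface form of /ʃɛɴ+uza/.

[ʃɛɴũza]

/u/ sits next to the nasal /ɴ/ and is therefore nasalised to [ũ].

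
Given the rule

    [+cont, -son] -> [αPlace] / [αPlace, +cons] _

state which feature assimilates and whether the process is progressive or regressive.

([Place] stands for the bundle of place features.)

progressive place assimilation

The rule copies the place features (abbreviated [Place]) from the environment onto the target, so the assimilating feature is place.
The conditioning segment sits to the left of the focus bar, meaning the trigger precedes the segment that changes — progressive assimilation.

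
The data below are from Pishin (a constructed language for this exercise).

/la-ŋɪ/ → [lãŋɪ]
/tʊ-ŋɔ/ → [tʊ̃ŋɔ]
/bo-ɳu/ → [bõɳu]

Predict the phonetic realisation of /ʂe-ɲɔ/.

The data show regressive nasality assimilation (vowel nasalisation): /a/ → [ã] before /ŋ/; /ʊ/ → [ʊ̃] before /ŋ/; /o/ → [õ] before /ɳ/ — a vowel is nasalised by an immediately following nasal consonant.
The vowel /e/ is adjacent to the following nasal /ɲ/, so it acquires [+nasal] and surfaces as [ẽ].

[ʂẽɲɔ]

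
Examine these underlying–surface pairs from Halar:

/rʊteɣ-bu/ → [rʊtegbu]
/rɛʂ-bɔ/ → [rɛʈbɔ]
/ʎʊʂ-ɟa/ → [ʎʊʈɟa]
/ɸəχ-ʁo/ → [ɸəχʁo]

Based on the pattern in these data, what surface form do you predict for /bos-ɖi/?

The data show regressive manner assimilation: /ɣ/ → [g] before /b/; /ʂ/ → [ʈ] before /b/; /ʂ/ → [ʈ] before /ɟ/. In each pair only manner changes, matching the following consonant, while place and voice stay constant.
Nothing changes in [ɸəχʁo]: there the adjacent consonants already agree in manner (/χ/ and /ʁ/ are both fricatives), so this form is consistent with the same rule.
The rule targets /s/ (voiceless alveolar fricative), which sits before the trigger /ɖ/ (stop).
A voiceless alveolar stop is [t], so the surface segment is [t].

[botɖi]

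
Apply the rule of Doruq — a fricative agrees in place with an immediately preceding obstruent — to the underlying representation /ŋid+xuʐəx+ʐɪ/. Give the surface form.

/x/ is a voiceless velar fricative. The preceding trigger /d/ is alveolar, so /x/ must become alveolar as well.
The voiceless alveolar fricative is [s], so /x/ → [s].
At the second juncture, /ʐ/ likewise becomes [ɣ] adjacent to /x/.

[ŋidsuʐəxɣɪ]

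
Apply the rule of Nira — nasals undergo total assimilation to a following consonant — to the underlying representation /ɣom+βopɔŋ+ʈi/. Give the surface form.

[ɣoββopɔʈʈi]

/m/ is the segment targeted by the rule; it sits immediately before /β/, so it assimilates completely and surfaces as [β].
The same rule applies at the second boundary: /ŋ/ → [ʈ] next to /ʈ/.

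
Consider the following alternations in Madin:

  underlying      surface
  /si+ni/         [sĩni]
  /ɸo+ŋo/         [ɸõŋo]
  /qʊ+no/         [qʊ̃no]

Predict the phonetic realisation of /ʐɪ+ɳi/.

The data show regressive nasality assimilation (vowel nasalisation): /i/ → [ĩ] before /n/; /o/ → [õ] before /ŋ/; /ʊ/ → [ʊ̃] before /n/ — a vowel is nasalised by an immediately following nasal consonant.
The vowel /ɪ/ is adjacent to the following nasal /ɳ/, so it acquires [+nasal] and surfaces as [ɪ̃].

[ʐɪ̃ɳi]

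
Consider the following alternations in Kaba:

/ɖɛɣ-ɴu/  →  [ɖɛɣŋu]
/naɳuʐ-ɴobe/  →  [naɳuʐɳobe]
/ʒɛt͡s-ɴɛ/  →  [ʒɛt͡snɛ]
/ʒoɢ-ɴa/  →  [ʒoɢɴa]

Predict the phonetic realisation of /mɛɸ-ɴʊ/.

The data show progressive place assimilation: /ɴ/ → [ŋ] after /ɣ/; /ɴ/ → [ɳ] after /ʐ/; /ɴ/ → [n] after /t͡s/. In each pair only place changes, matching the preceding consonant, while manner and voice stay constant.
Nothing changes in [ʒoɢɴa]: there the adjacent consonants already agree in place (/ɴ/ and /ɢ/ are both uvular), so this form is consistent with the same rule.
/ɴ/ is a voiced uvular nasal. The preceding trigger /ɸ/ is bilabial, so /ɴ/ must become bilabial as well.
The voiced bilabial nasal is [m], so /ɴ/ → [m].

[mɛɸmʊ]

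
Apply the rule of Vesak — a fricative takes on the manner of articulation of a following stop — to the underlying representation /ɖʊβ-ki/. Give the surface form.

/β/ is a voiced bilabial fricative. The following trigger /k/ is a stop, so /β/ must become a stop as well.
Changing only its manner to stop gives [b] — the voiced bilabial stop.

[ɖʊbki]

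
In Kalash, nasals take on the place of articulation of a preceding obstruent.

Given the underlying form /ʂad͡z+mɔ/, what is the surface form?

/m/ is a voiced bilabial nasal. The preceding trigger /d͡z/ is alveolar, so /m/ must become alveolar as well.
Changing only its place to alveolar gives [n] — the voiced alveolar nasal.

[ʂad͡znɔ]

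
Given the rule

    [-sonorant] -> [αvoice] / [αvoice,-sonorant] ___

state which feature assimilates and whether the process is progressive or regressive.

The shared variable α links the value of [voice] on the target to the same value on the neighbouring segment, so voicing is the feature that assimilates.
The conditioning segment sits to the left of the focus bar, meaning the trigger precedes the segment that changes — progressive assimilation.

progressive voicing assimilation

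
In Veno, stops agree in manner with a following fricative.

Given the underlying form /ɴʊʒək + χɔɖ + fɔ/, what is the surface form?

[ɴʊʒəxχɔʐfɔ]

/k/ is a voiceless velar stop. The following trigger /χ/ is a fricative, so /k/ must become a fricative as well.
A voiceless velar fricative is [x], so the surface segment is [x].
The same rule applies at the second boundary: /ɖ/ → [ʐ] next to /f/.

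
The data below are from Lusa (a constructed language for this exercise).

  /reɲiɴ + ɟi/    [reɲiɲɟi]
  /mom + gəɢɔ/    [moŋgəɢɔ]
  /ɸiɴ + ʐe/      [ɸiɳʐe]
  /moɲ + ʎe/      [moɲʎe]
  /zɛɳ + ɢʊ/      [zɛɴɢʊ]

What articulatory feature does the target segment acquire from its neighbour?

place

Underlying /ɴ/ is realised as [ɲ] next to /ɟ/; /ɟ/ itself does not change.
/ɴ/ is uvular while /ɟ/ is palatal; the output [ɲ] is palatal, matching the trigger — so the feature that spreads is place.
Checking the remaining alternations: /m/ → [ŋ] before /g/ (bilabial → velar, matching velar); /ɴ/ → [ɳ] before /ʐ/ (uvular → retroflex, matching retroflex); /ɳ/ → [ɴ] before /ɢ/ (retroflex → uvular, matching uvular) — only place changes, and always toward the following segment.
No alternation appears in [moɲʎe]: there the adjacent consonants already agree in place (/ɲ/ and /ʎ/ are both palatal), so this form is consistent with the same rule.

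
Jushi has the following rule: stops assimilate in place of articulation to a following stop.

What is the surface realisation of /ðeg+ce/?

[ðeɟce]

/g/ is a voiced velar stop. The following trigger /c/ is palatal, so /g/ must become palatal as well.
Changing only its place to palatal gives [ɟ] — the voiced palatal stop.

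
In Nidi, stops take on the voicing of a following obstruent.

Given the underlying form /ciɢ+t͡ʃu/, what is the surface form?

/ɢ/ is a voiced uvular stop. The following trigger /t͡ʃ/ is voiceless, so /ɢ/ must become voiceless as well.
The voiceless uvular stop is [q], so /ɢ/ → [q].

[ciqt͡ʃu]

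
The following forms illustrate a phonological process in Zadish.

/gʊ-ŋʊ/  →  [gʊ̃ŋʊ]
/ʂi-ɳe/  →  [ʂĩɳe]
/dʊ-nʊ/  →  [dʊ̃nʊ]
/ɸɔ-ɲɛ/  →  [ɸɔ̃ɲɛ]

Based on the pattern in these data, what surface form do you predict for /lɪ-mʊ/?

The data show regressive nasality assimilation (vowel nasalisation): /ʊ/ → [ʊ̃] before /ŋ/; /i/ → [ĩ] before /ɳ/; /ʊ/ → [ʊ̃] before /n/; /ɔ/ → [ɔ̃] before /ɲ/ — a vowel is nasalised by an immediately following nasal consonant.
The vowel /ɪ/ is adjacent to the following nasal /m/, so it acquires [+nasal] and surfaces as [ɪ̃].

[lɪ̃mʊ]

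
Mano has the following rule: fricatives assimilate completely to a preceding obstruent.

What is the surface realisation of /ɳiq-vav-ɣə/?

/v/ is the segment targeted by the rule; it sits immediately after /q/, so it assimilates completely and surfaces as [q].
At the second juncture, /ɣ/ likewise becomes [v] adjacent to /v/.

[ɳiqqavvə]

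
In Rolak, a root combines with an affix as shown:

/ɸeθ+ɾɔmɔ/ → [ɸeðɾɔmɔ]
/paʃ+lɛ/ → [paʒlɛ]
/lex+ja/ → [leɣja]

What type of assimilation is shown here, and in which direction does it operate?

The segment that alternates is /θ/, which surfaces as [ð] when adjacent to /ɾ/.
The change voiceless → voiced matches the voicing of the following /ɾ/, identifying this as voicing assimilation.
Place and manner are unchanged, so the assimilation is partial, not total.
Checking the remaining alternations: /ʃ/ → [ʒ] before /l/ (voiceless → voiced, matching voiced); /x/ → [ɣ] before /j/ (voiceless → voiced, matching voiced) — only voicing changes, and always toward the following segment.
Since the segment that changes precedes the conditioning segment, the assimilation is regressive.

regressive voicing assimilation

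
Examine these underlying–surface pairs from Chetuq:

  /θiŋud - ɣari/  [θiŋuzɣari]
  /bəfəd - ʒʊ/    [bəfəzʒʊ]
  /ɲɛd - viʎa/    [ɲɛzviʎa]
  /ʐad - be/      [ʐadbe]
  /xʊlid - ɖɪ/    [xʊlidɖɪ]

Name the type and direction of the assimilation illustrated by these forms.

Underlying /d/ is realised as [z] next to /ɣ/; /ɣ/ itself does not change.
The change stop → fricative matches the manner of the following /ɣ/, identifying this as manner assimilation.
Place and voice are unchanged, so the assimilation is partial, not total.
The same holds elsewhere in the data: /d/ → [z] before /ʒ/ (stop → fricative, matching a fricative); /d/ → [z] before /v/ (stop → fricative, matching a fricative) — only manner changes, and always toward the following segment.
No alternation appears in [ʐadbe], [xʊlidɖɪ]: there the adjacent consonants already agree in manner (/d/ and /b/ are both stops; /d/ and /ɖ/ are both stops), so these forms are consistent with the same rule.
Since the segment that changes precedes the conditioning segment, the assimilation is regressive.

regressive manner assimilation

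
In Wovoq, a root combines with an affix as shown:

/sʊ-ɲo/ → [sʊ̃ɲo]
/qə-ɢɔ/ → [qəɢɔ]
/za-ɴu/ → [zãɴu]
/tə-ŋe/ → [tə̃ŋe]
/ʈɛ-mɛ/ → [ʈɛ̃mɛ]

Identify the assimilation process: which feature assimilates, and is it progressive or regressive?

regressive nasality assimilation (vowel nasalisation)

The vowel /ʊ/ surfaces as nasalised [ʊ̃] next to the following nasal /ɲ/ — it has acquired the [+nasal] feature of its neighbour.
Likewise in the remaining data: /a/ → [ã] before /ɴ/; /ə/ → [ə̃] before /ŋ/; /ɛ/ → [ɛ̃] before /m/ — each time a vowel is nasalised next to a following nasal.
No change occurs in [qəɢɔ] because the vowel at the boundary is adjacent to an oral consonant, not a nasal (/ə/ next to /ɢ/).
Because the conditioning nasal is to the right of the vowel that changes, the process is regressive (anticipatory).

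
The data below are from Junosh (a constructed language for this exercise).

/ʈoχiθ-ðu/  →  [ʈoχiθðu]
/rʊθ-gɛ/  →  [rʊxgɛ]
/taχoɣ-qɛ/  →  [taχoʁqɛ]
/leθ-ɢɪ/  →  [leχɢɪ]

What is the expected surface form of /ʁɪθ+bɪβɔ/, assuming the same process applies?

[ʁɪɸbɪβɔ]

The data show regressive place assimilation: /θ/ → [x] before /g/; /ɣ/ → [ʁ] before /q/; /θ/ → [χ] before /ɢ/. In each pair only place changes, matching the following consonant, while manner and voice stay constant.
Nothing changes in [ʈoχiθðu]: there the adjacent consonants already agree in place (/θ/ and /ð/ are both dental), so this form is consistent with the same rule.
The rule targets /θ/ (voiceless dental fricative), which sits before the trigger /b/ (bilabial).
The voiceless bilabial fricative is [ɸ], so /θ/ → [ɸ].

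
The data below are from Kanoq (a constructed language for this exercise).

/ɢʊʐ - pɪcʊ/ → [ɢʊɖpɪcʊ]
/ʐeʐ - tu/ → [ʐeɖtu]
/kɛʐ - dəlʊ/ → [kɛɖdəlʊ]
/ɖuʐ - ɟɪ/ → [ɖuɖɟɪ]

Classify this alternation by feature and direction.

regressive manner assimilation

Comparing underlying and surface forms, /ʐ/ → [ɖ] is the alternation; the neighbouring /p/ is constant.
/ʐ/ is a fricative while /p/ is a stop; the output [ɖ] is a stop, matching the trigger — so the feature that spreads is manner.
Place and voice are unchanged, so the assimilation is partial, not total.
Checking the remaining alternations: /ʐ/ → [ɖ] before /t/ (fricative → stop, matching a stop); /ʐ/ → [ɖ] before /d/ (fricative → stop, matching a stop); /ʐ/ → [ɖ] before /ɟ/ (fricative → stop, matching a stop) — only manner changes, and always toward the following segment.
The trigger is the following segment, so the direction is regressive (anticipatory).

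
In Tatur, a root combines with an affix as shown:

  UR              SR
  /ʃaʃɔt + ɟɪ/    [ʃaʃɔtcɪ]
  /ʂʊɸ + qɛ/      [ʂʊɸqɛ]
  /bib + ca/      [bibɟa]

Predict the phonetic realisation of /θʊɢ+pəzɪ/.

The data show progressive voicing assimilation: /ɟ/ → [c] after /t/; /c/ → [ɟ] after /b/. In each pair only voicing changes, matching the preceding consonant, while place and manner stay constant.
Nothing changes in [ʂʊɸqɛ]: there the adjacent consonants already agree in voicing (/q/ and /ɸ/ are both voiceless), so this form is consistent with the same rule.
The rule targets /p/ (voiceless bilabial stop), which sits after the trigger /ɢ/ (voiced).
A voiced bilabial stop is [b], so the surface segment is [b].

[θʊɢbəzɪ]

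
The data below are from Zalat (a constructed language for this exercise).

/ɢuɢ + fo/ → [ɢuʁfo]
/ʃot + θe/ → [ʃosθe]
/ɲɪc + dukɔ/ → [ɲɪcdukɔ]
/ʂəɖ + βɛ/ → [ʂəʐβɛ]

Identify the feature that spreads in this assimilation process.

The segment that alternates is /ɢ/, which surfaces as [ʁ] when adjacent to /f/.
/ɢ/ is a stop while /f/ is a fricative; the output [ʁ] is a fricative, matching the trigger — so the feature that spreads is manner.
The same holds elsewhere in the data: /t/ → [s] before /θ/ (stop → fricative, matching a fricative); /ɖ/ → [ʐ] before /β/ (stop → fricative, matching a fricative) — only manner changes, and always toward the following segment.
No alternation appears in [ɲɪcdukɔ]: there the adjacent consonants already agree in manner (/c/ and /d/ are both stops), so this form is consistent with the same rule.

manner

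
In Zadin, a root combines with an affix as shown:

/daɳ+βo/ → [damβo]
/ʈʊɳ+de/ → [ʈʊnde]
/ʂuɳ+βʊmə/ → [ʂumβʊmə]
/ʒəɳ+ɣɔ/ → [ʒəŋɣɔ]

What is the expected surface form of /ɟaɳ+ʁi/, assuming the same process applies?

[ɟaɴʁi]

The data show regressive place assimilation: /ɳ/ → [m] before /β/; /ɳ/ → [n] before /d/; /ɳ/ → [ŋ] before /ɣ/. In each pair only place changes, matching the following consonant, while manner and voice stay constant.
/ɳ/ is a voiced retroflex nasal. The following trigger /ʁ/ is uvular, so /ɳ/ must become uvular as well.
The voiced uvular nasal is [ɴ], so /ɳ/ → [ɴ].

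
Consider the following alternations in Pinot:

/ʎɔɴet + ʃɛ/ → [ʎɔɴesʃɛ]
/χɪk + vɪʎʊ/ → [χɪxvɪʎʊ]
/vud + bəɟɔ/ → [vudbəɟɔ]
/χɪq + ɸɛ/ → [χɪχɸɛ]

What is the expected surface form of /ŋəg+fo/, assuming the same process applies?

[ŋəɣfo]

The data show regressive manner assimilation: /t/ → [s] before /ʃ/; /k/ → [x] before /v/; /q/ → [χ] before /ɸ/. In each pair only manner changes, matching the following consonant, while place and voice stay constant.
Nothing changes in [vudbəɟɔ]: there the adjacent consonants already agree in manner (/d/ and /b/ are both stops), so this form is consistent with the same rule.
/g/ is a voiced velar stop. The following trigger /f/ is a fricative, so /g/ must become a fricative as well.
Changing only its manner to fricative gives [ɣ] — the voiced velar fricative.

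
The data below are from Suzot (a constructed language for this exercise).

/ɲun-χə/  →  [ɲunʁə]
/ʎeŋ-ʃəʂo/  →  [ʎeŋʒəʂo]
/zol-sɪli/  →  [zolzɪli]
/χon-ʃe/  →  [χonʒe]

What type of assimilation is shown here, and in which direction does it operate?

Underlying /χ/ is realised as [ʁ] next to /n/; /n/ itself does not change.
/χ/ is voiceless while /n/ is voiced; the output [ʁ] is voiced, matching the trigger — so the feature that spreads is voicing.
Place and manner are unchanged, so the assimilation is partial, not total.
The other alternating forms pattern the same way: /ʃ/ → [ʒ] after /ŋ/ (voiceless → voiced, matching voiced); /s/ → [z] after /l/ (voiceless → voiced, matching voiced); /ʃ/ → [ʒ] after /n/ (voiceless → voiced, matching voiced) — only voicing changes, and always toward the preceding segment.
Since the segment that changes follows the conditioning segment, the assimilation is progressive.

progressive voicing assimilation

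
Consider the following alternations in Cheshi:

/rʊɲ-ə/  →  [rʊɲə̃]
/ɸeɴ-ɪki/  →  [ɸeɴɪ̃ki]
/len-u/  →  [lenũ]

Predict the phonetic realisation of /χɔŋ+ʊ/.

The data show progressive nasality assimilation (vowel nasalisation): /ə/ → [ə̃] after /ɲ/; /ɪ/ → [ɪ̃] after /ɴ/; /u/ → [ũ] after /n/ — a vowel is nasalised by an immediately preceding nasal consonant.
The vowel /ʊ/ is adjacent to the preceding nasal /ŋ/, so it acquires [+nasal] and surfaces as [ʊ̃].

[χɔŋʊ̃]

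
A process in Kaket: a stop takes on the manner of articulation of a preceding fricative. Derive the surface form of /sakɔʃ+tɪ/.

[sakɔʃsɪ]

/t/ is a voiceless alveolar stop. The preceding trigger /ʃ/ is a fricative, so /t/ must become a fricative as well.
Changing only its manner to fricative gives [s] — the voiceless alveolar fricative.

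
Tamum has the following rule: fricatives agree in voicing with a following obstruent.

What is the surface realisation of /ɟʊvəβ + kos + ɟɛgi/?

The rule targets /β/ (voiced bilabial fricative), which sits before the trigger /k/ (voiceless).
Changing only its voicing to voiceless gives [ɸ] — the voiceless bilabial fricative.
The same rule applies at the second boundary: /s/ → [z] next to /ɟ/.

[ɟʊvəɸkozɟɛgi]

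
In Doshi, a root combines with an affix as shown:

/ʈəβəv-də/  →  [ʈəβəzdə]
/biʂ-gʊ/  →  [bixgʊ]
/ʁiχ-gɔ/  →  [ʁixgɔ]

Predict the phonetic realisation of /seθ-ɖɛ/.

[seʂɖɛ]

The data show regressive place assimilation: /v/ → [z] before /d/; /ʂ/ → [x] before /g/; /χ/ → [x] before /g/. In each pair only place changes, matching the following consonant, while manner and voice stay constant.
The rule targets /θ/ (voiceless dental fricative), which sits before the trigger /ɖ/ (retroflex).
The voiceless retroflex fricative is [ʂ], so /θ/ → [ʂ].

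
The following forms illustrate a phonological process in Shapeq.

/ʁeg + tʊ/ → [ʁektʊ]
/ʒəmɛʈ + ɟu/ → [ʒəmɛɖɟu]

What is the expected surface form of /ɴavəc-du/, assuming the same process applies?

The data show regressive voicing assimilation: /g/ → [k] before /t/; /ʈ/ → [ɖ] before /ɟ/. In each pair only voicing changes, matching the following consonant, while place and manner stay constant.
The rule targets /c/ (voiceless palatal stop), which sits before the trigger /d/ (voiced).
Changing only its voicing to voiced gives [ɟ] — the voiced palatal stop.

[ɴavəɟdu]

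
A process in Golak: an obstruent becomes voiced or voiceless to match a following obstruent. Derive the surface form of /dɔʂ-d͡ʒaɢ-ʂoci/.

[dɔʐd͡ʒaqʂoci]

/ʂ/ is a voiceless retroflex fricative. The following trigger /d͡ʒ/ is voiced, so /ʂ/ must become voiced as well.
The voiced retroflex fricative is [ʐ], so /ʂ/ → [ʐ].
At the second juncture, /ɢ/ likewise becomes [q] adjacent to /ʂ/.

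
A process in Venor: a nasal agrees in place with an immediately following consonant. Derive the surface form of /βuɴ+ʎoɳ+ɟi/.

The rule targets /ɴ/ (voiced uvular nasal), which sits before the trigger /ʎ/ (palatal).
The voiced palatal nasal is [ɲ], so /ɴ/ → [ɲ].
The same rule applies at the second boundary: /ɳ/ → [ɲ] next to /ɟ/.

[βuɲʎoɲɟi]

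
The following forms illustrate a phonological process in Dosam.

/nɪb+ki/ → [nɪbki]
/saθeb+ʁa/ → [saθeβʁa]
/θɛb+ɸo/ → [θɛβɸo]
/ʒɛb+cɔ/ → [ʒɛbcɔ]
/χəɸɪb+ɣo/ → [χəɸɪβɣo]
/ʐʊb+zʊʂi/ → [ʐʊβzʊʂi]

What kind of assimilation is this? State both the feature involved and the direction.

Comparing underlying and surface forms, /b/ → [β] is the alternation; the neighbouring /ʁ/ is constant.
The change stop → fricative matches the manner of the following /ʁ/, identifying this as manner assimilation.
Place and voice are unchanged, so the assimilation is partial, not total.
The same holds elsewhere in the data: /b/ → [β] before /ɸ/ (stop → fricative, matching a fricative); /b/ → [β] before /ɣ/ (stop → fricative, matching a fricative); /b/ → [β] before /z/ (stop → fricative, matching a fricative) — only manner changes, and always toward the following segment.
No alternation appears in [nɪbki], [ʒɛbcɔ]: there the adjacent consonants already agree in manner (/b/ and /k/ are both stops; /b/ and /c/ are both stops), so these forms are consistent with the same rule.
Since the segment that changes precedes the conditioning segment, the assimilation is regressive.

regressive manner assimilation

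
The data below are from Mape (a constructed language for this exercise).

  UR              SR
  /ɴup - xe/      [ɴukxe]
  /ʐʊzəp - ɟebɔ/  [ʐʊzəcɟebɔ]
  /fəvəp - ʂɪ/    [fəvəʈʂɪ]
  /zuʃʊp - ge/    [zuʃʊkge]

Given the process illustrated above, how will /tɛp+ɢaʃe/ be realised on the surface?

The data show regressive place assimilation: /p/ → [k] before /x/; /p/ → [c] before /ɟ/; /p/ → [ʈ] before /ʂ/; /p/ → [k] before /g/. In each pair only place changes, matching the following consonant, while manner and voice stay constant.
The rule targets /p/ (voiceless bilabial stop), which sits before the trigger /ɢ/ (uvular).
A voiceless uvular stop is [q], so the surface segment is [q].

[tɛqɢaʃe]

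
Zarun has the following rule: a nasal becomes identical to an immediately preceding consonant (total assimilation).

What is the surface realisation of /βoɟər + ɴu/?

[βoɟərru]

/ɴ/ is the segment targeted by the rule; it sits immediately after /r/, so it assimilates completely and surfaces as [r].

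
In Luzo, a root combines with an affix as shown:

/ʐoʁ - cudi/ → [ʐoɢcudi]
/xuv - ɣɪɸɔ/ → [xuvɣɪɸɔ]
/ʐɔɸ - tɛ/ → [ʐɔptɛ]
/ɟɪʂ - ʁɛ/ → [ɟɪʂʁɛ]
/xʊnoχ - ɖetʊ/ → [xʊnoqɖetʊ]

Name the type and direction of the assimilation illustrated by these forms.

regressive manner assimilation

The segment that alternates is /ʁ/, which surfaces as [ɢ] when adjacent to /c/.
/ʁ/ is a fricative while /c/ is a stop; the output [ɢ] is a stop, matching the trigger — so the feature that spreads is manner.
Place and voice are unchanged, so the assimilation is partial, not total.
Checking the remaining alternations: /ɸ/ → [p] before /t/ (fricative → stop, matching a stop); /χ/ → [q] before /ɖ/ (fricative → stop, matching a stop) — only manner changes, and always toward the following segment.
Nothing changes in [xuvɣɪɸɔ], [ɟɪʂʁɛ]: there the adjacent consonants already agree in manner (/v/ and /ɣ/ are both fricatives; /ʂ/ and /ʁ/ are both fricatives), so these forms are consistent with the same rule.
The trigger is the following segment, so the direction is regressive (anticipatory).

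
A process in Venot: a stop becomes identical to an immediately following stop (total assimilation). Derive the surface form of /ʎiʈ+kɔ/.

/ʈ/ is the segment targeted by the rule; it sits immediately before /k/, so it assimilates completely and surfaces as [k].

[ʎikkɔ]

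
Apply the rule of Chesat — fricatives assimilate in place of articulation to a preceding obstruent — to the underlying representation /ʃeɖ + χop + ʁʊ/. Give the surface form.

[ʃeɖʂopβʊ]

/χ/ is a voiceless uvular fricative. The preceding trigger /ɖ/ is retroflex, so /χ/ must become retroflex as well.
Changing only its place to retroflex gives [ʂ] — the voiceless retroflex fricative.
At the second juncture, /ʁ/ likewise becomes [β] adjacent to /p/.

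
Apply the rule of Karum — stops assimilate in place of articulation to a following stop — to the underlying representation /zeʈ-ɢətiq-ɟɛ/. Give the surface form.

The rule targets /ʈ/ (voiceless retroflex stop), which sits before the trigger /ɢ/ (uvular).
The voiceless uvular stop is [q], so /ʈ/ → [q].
At the second juncture, /q/ likewise becomes [c] adjacent to /ɟ/.

[zeqɢəticɟɛ]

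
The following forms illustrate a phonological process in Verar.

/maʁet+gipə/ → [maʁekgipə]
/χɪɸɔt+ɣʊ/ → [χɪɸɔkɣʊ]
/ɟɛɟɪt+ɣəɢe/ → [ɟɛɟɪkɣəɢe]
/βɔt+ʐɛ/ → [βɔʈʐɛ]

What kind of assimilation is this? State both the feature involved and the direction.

Underlying /t/ is realised as [k] next to /g/; /g/ itself does not change.
The change alveolar → velar matches the place of the following /g/, identifying this as place assimilation.
Manner and voice are unchanged, so the assimilation is partial, not total.
The other alternating forms pattern the same way: /t/ → [k] before /ɣ/ (alveolar → velar, matching velar); /t/ → [ʈ] before /ʐ/ (alveolar → retroflex, matching retroflex) — only place changes, and always toward the following segment.
Since the segment that changes precedes the conditioning segment, the assimilation is regressive.

regressive place assimilation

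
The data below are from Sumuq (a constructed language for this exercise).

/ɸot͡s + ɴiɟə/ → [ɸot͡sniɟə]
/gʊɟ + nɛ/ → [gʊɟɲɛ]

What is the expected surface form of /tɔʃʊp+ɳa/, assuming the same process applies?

The data show progressive place assimilation: /ɴ/ → [n] after /t͡s/; /n/ → [ɲ] after /ɟ/. In each pair only place changes, matching the preceding consonant, while manner and voice stay constant.
The rule targets /ɳ/ (voiced retroflex nasal), which sits after the trigger /p/ (bilabial).
The voiced bilabial nasal is [m], so /ɳ/ → [m].

[tɔʃʊpma]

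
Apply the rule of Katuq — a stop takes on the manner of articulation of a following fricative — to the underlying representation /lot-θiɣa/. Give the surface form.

[losθiɣa]

The rule targets /t/ (voiceless alveolar stop), which sits before the trigger /θ/ (fricative).
The voiceless alveolar fricative is [s], so /t/ → [s].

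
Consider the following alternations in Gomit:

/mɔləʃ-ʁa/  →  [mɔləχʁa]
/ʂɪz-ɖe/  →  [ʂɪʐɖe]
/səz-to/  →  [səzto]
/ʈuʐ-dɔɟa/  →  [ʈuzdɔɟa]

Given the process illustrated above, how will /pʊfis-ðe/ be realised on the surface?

[pʊfiθðe]

The data show regressive place assimilation: /ʃ/ → [χ] before /ʁ/; /z/ → [ʐ] before /ɖ/; /ʐ/ → [z] before /d/. In each pair only place changes, matching the following consonant, while manner and voice stay constant.
No alternation appears in [səzto]: there the adjacent consonants already agree in place (/z/ and /t/ are both alveolar), so this form is consistent with the same rule.
/s/ is a voiceless alveolar fricative. The following trigger /ð/ is dental, so /s/ must become dental as well.
A voiceless dental fricative is [θ], so the surface segment is [θ].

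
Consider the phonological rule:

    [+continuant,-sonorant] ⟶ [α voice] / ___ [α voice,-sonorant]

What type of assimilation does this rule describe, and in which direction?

regressive voicing assimilation

The rule copies [voice] from the environment onto the target, so the assimilating feature is voicing.
The conditioning segment sits to the right of the focus bar, meaning the trigger follows the segment that changes — regressive assimilation.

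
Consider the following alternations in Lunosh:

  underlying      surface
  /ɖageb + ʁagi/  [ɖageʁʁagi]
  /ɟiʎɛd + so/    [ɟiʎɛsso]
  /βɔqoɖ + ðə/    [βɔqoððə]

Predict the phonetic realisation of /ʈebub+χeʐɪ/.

[ʈebuχχeʐɪ]

The data show regressive total assimilation (/b/ → [ʁ] before /ʁ/; /d/ → [s] before /s/; /ɖ/ → [ð] before /ð/): in every case the target segment becomes identical to its following neighbour, copying more than a single feature.
/b/ is the segment targeted by the rule; it sits immediately before /χ/, so it assimilates completely and surfaces as [χ].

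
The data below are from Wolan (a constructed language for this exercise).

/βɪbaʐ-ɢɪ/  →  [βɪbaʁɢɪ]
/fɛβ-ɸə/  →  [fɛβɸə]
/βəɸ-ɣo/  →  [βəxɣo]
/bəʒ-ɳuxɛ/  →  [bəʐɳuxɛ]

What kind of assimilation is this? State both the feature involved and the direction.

Underlying /ʐ/ is realised as [ʁ] next to /ɢ/; /ɢ/ itself does not change.
The change retroflex → uvular matches the place of the following /ɢ/, identifying this as place assimilation.
Manner and voice are unchanged, so the assimilation is partial, not total.
Checking the remaining alternations: /ɸ/ → [x] before /ɣ/ (bilabial → velar, matching velar); /ʒ/ → [ʐ] before /ɳ/ (postalveolar → retroflex, matching retroflex) — only place changes, and always toward the following segment.
No alternation appears in [fɛβɸə]: there the adjacent consonants already agree in place (/β/ and /ɸ/ are both bilabial), so this form is consistent with the same rule.
Since the segment that changes precedes the conditioning segment, the assimilation is regressive.

regressive place assimilation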